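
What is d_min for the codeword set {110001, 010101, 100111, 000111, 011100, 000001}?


Comparing all pairs, minimum distance: 1
Can detect 0 errors, correct 0 errors

1


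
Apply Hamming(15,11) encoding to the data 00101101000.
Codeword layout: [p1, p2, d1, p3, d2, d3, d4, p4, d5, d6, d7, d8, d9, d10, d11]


Parity bits: p1=1, p2=0, p3=0, p4=1

100001011101000


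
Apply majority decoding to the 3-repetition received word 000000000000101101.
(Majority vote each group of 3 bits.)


Groups: 000, 000, 000, 000, 101, 101
Majority votes: 000011

000011


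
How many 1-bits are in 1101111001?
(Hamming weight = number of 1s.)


Counting 1s in 1101111001

7


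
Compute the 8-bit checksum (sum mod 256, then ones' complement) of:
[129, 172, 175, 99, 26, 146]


Sum = 747 mod 256 = 235
Complement = 20

20


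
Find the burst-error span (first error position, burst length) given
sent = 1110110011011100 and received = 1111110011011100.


XOR: 0001000000000000

Burst at position 3, length 1


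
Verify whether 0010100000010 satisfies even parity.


Number of 1s: 3

No, parity error (3 ones)


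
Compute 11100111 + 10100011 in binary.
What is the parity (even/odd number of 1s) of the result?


11100111 = 231
10100011 = 163
Sum = 394 = 110001010
1s count = 4

even parity (4 ones in 110001010)


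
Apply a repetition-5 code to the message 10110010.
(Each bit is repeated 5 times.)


Each bit -> 5 copies

1111100000111111111100000000001111100000


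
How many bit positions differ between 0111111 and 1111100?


XOR: 1000011
Count of 1s: 3

3


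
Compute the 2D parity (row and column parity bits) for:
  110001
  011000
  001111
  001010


Row parities: 1000
Column parities: 101100

Row P: 1000, Col P: 101100, Corner: 1


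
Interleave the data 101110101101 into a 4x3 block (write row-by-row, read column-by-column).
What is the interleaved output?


Matrix:
  101
  110
  101
  101
Read columns: 111101001011

111101001011


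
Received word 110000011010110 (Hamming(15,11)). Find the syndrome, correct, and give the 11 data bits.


Syndrome = 10: error at position 10

Data: 00001110110 (corrected bit 10)


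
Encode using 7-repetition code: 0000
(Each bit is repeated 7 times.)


Each bit -> 7 copies

0000000000000000000000000000


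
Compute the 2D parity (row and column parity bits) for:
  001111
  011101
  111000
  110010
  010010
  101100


Row parities: 001101
Column parities: 100110

Row P: 001101, Col P: 100110, Corner: 1


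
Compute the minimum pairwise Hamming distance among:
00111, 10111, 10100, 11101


Comparing all pairs, minimum distance: 1
Can detect 0 errors, correct 0 errors

1


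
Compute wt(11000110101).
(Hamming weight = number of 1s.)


Counting 1s in 11000110101

6


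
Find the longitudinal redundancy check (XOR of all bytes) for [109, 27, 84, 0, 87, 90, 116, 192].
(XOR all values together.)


XOR chain: 109 ^ 27 ^ 84 ^ 0 ^ 87 ^ 90 ^ 116 ^ 192 = 155

155


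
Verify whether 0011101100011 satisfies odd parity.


Number of 1s: 7

Yes, parity is correct (7 ones)


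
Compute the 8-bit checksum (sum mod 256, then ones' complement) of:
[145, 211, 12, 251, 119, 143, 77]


Sum = 958 mod 256 = 190
Complement = 65

65


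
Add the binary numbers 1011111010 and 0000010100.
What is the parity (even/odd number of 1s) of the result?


1011111010 = 762
0000010100 = 20
Sum = 782 = 1100001110
1s count = 5

odd parity (5 ones in 1100001110)


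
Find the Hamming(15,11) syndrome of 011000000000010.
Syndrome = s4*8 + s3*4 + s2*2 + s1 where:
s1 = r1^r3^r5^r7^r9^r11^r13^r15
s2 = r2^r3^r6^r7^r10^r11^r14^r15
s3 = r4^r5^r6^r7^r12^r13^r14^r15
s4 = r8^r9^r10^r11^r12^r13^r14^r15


s1=1, s2=1, s3=1, s4=1

Syndrome = 15 (error at position 15)


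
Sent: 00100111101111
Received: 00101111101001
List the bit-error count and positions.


XOR: 00001000000110

3 error(s) at position(s): 4, 11, 12


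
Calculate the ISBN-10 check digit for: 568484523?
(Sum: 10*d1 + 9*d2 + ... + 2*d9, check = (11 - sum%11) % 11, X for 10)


Weighted sum: 296
296 mod 11 = 10

Check digit: 1


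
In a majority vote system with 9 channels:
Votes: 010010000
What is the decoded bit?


Ones: 2 out of 9
Threshold: 5

0 (2/9 voted 1)


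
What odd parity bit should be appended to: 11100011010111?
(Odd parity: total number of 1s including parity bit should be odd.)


Number of 1s in data: 9
Parity bit: 0

0


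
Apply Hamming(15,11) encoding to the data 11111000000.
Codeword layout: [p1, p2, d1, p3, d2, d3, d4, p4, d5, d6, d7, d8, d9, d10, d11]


Parity bits: p1=0, p2=1, p3=1, p4=1

011111111000000


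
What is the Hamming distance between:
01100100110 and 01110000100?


XOR: 00010100010
Count of 1s: 3

3


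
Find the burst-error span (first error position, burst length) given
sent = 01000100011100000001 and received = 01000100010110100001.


XOR: 00000000001010100000

Burst at position 10, length 5


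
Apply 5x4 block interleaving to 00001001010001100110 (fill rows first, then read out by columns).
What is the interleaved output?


Matrix:
  0000
  1001
  0100
  0110
  0110
Read columns: 01000001110001101000

01000001110001101000


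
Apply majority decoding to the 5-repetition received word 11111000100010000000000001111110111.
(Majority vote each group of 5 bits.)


Groups: 11111, 00010, 00100, 00000, 00000, 11111, 10111
Majority votes: 1000011

1000011


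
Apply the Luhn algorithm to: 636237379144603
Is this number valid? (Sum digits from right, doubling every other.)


Luhn sum = 70
70 mod 10 = 0

Valid (Luhn sum mod 10 = 0)


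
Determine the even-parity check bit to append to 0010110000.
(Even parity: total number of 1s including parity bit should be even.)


Number of 1s in data: 3
Parity bit: 1

1


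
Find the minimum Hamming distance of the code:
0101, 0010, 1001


Comparing all pairs, minimum distance: 2
Can detect 1 errors, correct 0 errors

2


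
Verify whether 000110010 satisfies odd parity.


Number of 1s: 3

Yes, parity is correct (3 ones)


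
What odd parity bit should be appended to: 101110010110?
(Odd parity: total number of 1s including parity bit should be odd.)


Number of 1s in data: 7
Parity bit: 0

0


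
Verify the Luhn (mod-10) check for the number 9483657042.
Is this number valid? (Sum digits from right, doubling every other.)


Luhn sum = 46
46 mod 10 = 6

Invalid (Luhn sum mod 10 = 6)


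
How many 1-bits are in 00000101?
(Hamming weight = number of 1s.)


Counting 1s in 00000101

2


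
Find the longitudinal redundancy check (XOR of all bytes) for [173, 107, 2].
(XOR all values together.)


XOR chain: 173 ^ 107 ^ 2 = 196

196


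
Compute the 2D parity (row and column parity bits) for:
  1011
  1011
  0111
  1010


Row parities: 1110
Column parities: 1101

Row P: 1110, Col P: 1101, Corner: 1


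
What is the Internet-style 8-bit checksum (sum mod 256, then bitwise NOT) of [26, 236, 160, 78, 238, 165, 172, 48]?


Sum = 1123 mod 256 = 99
Complement = 156

156


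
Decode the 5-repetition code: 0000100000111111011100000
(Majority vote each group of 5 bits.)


Groups: 00001, 00000, 11111, 10111, 00000
Majority votes: 00110

00110


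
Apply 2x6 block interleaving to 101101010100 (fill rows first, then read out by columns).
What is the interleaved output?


Matrix:
  101101
  010100
Read columns: 100110110010

100110110010


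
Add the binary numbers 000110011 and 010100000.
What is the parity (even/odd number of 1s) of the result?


000110011 = 51
010100000 = 160
Sum = 211 = 11010011
1s count = 5

odd parity (5 ones in 11010011)


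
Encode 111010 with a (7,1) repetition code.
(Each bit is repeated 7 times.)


Each bit -> 7 copies

111111111111111111111000000011111110000000


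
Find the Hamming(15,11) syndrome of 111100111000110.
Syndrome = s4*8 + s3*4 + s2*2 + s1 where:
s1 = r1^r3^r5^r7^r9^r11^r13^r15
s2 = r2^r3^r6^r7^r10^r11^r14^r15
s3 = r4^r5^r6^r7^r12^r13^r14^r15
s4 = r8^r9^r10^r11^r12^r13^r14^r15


s1=1, s2=0, s3=0, s4=0

Syndrome = 1 (error at position 1)


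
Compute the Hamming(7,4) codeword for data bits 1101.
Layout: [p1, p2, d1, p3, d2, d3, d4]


Parity bits: p1=1, p2=0, p3=0

1010101


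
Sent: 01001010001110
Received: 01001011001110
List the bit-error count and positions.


XOR: 00000001000000

1 error(s) at position(s): 7


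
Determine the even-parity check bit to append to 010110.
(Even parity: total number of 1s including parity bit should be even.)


Number of 1s in data: 3
Parity bit: 1

1


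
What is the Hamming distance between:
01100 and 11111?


XOR: 10011
Count of 1s: 3

3


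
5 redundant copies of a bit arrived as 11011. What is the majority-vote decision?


Ones: 4 out of 5
Threshold: 3

1 (4/5 voted 1)


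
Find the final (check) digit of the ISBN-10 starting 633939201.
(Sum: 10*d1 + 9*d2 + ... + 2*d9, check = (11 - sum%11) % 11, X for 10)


Weighted sum: 247
247 mod 11 = 5

Check digit: 6


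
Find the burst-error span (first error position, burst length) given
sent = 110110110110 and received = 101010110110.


XOR: 011100000000

Burst at position 1, length 3


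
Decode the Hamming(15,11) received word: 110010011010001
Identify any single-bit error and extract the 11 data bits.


Syndrome = 3: error at position 3

Data: 11001010001 (corrected bit 3)


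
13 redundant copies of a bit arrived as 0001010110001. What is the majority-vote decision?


Ones: 5 out of 13
Threshold: 7

0 (5/13 voted 1)


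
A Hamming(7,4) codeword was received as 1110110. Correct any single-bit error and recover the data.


Syndrome = 3: error at position 3

Data: 0110 (corrected bit 3)


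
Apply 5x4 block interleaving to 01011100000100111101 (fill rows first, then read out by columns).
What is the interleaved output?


Matrix:
  0101
  1100
  0001
  0011
  1101
Read columns: 01001110010001010111

01001110010001010111


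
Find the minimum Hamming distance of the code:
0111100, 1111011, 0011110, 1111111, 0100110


Comparing all pairs, minimum distance: 1
Can detect 0 errors, correct 0 errors

1


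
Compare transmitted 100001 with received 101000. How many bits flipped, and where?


XOR: 001001

2 error(s) at position(s): 2, 5


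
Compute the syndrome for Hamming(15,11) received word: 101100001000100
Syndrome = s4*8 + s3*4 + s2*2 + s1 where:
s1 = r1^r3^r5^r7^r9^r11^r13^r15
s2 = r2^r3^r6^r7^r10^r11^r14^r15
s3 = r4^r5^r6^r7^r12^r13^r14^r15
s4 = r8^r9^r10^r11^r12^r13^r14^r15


s1=0, s2=1, s3=0, s4=0

Syndrome = 2 (error at position 2)


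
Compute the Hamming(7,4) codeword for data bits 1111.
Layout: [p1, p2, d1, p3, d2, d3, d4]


Parity bits: p1=1, p2=1, p3=1

1111111


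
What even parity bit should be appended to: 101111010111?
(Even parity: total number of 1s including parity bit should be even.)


Number of 1s in data: 9
Parity bit: 1

1


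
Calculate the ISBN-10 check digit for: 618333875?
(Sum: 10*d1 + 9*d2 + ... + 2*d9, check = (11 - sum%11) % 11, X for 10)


Weighted sum: 250
250 mod 11 = 8

Check digit: 3


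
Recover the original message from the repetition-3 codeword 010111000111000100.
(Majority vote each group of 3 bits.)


Groups: 010, 111, 000, 111, 000, 100
Majority votes: 010100

010100


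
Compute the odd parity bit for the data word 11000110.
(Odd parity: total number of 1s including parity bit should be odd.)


Number of 1s in data: 4
Parity bit: 1

1


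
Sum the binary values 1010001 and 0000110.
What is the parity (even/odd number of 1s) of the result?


1010001 = 81
0000110 = 6
Sum = 87 = 1010111
1s count = 5

odd parity (5 ones in 1010111)


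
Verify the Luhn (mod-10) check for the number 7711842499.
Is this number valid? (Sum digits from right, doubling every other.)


Luhn sum = 52
52 mod 10 = 2

Invalid (Luhn sum mod 10 = 2)


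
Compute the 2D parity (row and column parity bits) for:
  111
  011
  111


Row parities: 101
Column parities: 011

Row P: 101, Col P: 011, Corner: 0


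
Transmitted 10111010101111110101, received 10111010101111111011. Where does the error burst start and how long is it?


XOR: 00000000000000001110

Burst at position 16, length 3


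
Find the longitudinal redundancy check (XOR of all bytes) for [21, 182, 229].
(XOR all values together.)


XOR chain: 21 ^ 182 ^ 229 = 70

70


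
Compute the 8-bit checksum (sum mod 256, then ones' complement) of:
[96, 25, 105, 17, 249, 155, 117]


Sum = 764 mod 256 = 252
Complement = 3

3


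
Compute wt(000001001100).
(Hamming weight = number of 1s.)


Counting 1s in 000001001100

3


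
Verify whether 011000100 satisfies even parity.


Number of 1s: 3

No, parity error (3 ones)


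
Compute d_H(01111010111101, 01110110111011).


XOR: 00001100000110
Count of 1s: 4

4


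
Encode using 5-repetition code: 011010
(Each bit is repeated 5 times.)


Each bit -> 5 copies

000001111111111000001111100000


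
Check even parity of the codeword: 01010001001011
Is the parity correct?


Number of 1s: 6

Yes, parity is correct (6 ones)


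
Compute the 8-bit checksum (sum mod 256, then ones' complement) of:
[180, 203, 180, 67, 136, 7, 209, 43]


Sum = 1025 mod 256 = 1
Complement = 254

254


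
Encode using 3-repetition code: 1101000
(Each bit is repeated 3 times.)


Each bit -> 3 copies

111111000111000000000


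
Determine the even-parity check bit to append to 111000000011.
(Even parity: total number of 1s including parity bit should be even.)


Number of 1s in data: 5
Parity bit: 1

1


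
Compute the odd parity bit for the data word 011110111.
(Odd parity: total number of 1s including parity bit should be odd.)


Number of 1s in data: 7
Parity bit: 0

0


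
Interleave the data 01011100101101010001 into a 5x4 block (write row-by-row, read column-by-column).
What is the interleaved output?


Matrix:
  0101
  1100
  1011
  0101
  0001
Read columns: 01100110100010010111

01100110100010010111


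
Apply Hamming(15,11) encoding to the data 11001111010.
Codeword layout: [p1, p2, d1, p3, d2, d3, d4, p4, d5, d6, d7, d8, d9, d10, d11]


Parity bits: p1=0, p2=0, p3=1, p4=1

001110011111010


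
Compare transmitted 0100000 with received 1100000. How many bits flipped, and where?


XOR: 1000000

1 error(s) at position(s): 0


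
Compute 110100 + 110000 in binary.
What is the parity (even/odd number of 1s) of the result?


110100 = 52
110000 = 48
Sum = 100 = 1100100
1s count = 3

odd parity (3 ones in 1100100)


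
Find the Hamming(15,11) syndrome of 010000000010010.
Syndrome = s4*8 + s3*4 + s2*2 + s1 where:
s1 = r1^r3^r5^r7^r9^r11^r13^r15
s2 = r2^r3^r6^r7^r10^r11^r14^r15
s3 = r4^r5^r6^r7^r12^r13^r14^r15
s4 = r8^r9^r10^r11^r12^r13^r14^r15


s1=1, s2=1, s3=1, s4=0

Syndrome = 7 (error at position 7)


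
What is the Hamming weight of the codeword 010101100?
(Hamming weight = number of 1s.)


Counting 1s in 010101100

4


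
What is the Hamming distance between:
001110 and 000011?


XOR: 001101
Count of 1s: 3

3


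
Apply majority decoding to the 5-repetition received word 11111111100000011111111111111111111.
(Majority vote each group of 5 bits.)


Groups: 11111, 11110, 00000, 11111, 11111, 11111, 11111
Majority votes: 1101111

1101111


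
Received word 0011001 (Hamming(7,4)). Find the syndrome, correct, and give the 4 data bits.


Syndrome = 0: no error detected

Data: 1001 (no errors)


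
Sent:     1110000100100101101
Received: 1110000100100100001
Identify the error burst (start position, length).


XOR: 0000000000000001100

Burst at position 15, length 2


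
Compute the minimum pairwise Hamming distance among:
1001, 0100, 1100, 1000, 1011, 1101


Comparing all pairs, minimum distance: 1
Can detect 0 errors, correct 0 errors

1


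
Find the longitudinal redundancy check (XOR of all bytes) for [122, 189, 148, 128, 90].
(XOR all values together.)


XOR chain: 122 ^ 189 ^ 148 ^ 128 ^ 90 = 137

137


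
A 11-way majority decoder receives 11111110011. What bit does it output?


Ones: 9 out of 11
Threshold: 6

1 (9/11 voted 1)


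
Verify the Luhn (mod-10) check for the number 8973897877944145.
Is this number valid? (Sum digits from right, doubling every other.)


Luhn sum = 100
100 mod 10 = 0

Valid (Luhn sum mod 10 = 0)


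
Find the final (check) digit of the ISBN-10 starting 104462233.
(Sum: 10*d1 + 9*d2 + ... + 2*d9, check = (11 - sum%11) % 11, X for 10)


Weighted sum: 139
139 mod 11 = 7

Check digit: 4


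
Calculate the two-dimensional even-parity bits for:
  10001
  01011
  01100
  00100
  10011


Row parities: 01011
Column parities: 00001

Row P: 01011, Col P: 00001, Corner: 1


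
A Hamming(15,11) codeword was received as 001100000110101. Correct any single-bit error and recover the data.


Syndrome = 4: error at position 4

Data: 10000110101 (corrected bit 4)


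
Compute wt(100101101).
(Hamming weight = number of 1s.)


Counting 1s in 100101101

5


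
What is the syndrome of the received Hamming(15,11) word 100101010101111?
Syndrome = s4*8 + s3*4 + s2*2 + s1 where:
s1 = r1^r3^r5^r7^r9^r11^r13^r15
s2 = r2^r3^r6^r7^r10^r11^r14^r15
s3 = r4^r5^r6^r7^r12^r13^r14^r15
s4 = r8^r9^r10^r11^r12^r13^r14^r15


s1=1, s2=0, s3=0, s4=0

Syndrome = 1 (error at position 1)


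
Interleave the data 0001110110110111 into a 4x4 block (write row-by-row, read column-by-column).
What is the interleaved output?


Matrix:
  0001
  1101
  1011
  0111
Read columns: 0110010100111111

0110010100111111


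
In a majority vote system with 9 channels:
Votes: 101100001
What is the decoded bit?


Ones: 4 out of 9
Threshold: 5

0 (4/9 voted 1)


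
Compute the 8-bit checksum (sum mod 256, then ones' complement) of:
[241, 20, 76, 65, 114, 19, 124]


Sum = 659 mod 256 = 147
Complement = 108

108


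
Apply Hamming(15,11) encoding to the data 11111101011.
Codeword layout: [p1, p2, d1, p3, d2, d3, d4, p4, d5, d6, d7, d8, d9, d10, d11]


Parity bits: p1=1, p2=0, p3=0, p4=1

101011111101011


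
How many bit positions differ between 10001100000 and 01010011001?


XOR: 11011111001
Count of 1s: 8

8


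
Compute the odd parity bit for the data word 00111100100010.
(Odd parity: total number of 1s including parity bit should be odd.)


Number of 1s in data: 6
Parity bit: 1

1


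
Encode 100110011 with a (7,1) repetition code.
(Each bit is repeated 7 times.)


Each bit -> 7 copies

111111100000000000000111111111111110000000000000011111111111111


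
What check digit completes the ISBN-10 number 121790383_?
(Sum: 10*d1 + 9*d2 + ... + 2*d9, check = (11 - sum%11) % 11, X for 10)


Weighted sum: 181
181 mod 11 = 5

Check digit: 6


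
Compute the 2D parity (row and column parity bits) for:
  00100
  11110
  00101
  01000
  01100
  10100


Row parities: 100100
Column parities: 01111

Row P: 100100, Col P: 01111, Corner: 0


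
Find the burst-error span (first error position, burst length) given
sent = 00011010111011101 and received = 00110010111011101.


XOR: 00101000000000000

Burst at position 2, length 3


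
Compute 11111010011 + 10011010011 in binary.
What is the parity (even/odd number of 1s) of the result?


11111010011 = 2003
10011010011 = 1235
Sum = 3238 = 110010100110
1s count = 6

even parity (6 ones in 110010100110)


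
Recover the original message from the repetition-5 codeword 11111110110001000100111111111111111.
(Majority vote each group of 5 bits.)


Groups: 11111, 11011, 00010, 00100, 11111, 11111, 11111
Majority votes: 1100111

1100111


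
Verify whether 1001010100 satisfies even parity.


Number of 1s: 4

Yes, parity is correct (4 ones)


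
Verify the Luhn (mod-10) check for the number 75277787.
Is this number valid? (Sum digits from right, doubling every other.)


Luhn sum = 47
47 mod 10 = 7

Invalid (Luhn sum mod 10 = 7)


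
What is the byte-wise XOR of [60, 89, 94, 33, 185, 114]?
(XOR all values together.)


XOR chain: 60 ^ 89 ^ 94 ^ 33 ^ 185 ^ 114 = 209

209


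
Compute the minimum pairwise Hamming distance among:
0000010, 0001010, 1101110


Comparing all pairs, minimum distance: 1
Can detect 0 errors, correct 0 errors

1


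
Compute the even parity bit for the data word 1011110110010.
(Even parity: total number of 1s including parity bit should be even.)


Number of 1s in data: 8
Parity bit: 0

0


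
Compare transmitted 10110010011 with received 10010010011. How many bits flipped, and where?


XOR: 00100000000

1 error(s) at position(s): 2


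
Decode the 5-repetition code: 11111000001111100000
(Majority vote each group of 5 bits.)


Groups: 11111, 00000, 11111, 00000
Majority votes: 1010

1010


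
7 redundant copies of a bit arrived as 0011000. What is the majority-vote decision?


Ones: 2 out of 7
Threshold: 4

0 (2/7 voted 1)


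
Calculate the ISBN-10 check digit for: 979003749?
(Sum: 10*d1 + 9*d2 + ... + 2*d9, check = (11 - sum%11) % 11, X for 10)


Weighted sum: 298
298 mod 11 = 1

Check digit: X


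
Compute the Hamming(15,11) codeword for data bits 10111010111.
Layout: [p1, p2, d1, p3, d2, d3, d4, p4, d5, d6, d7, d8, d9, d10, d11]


Parity bits: p1=0, p2=0, p3=1, p4=1

001101111010111


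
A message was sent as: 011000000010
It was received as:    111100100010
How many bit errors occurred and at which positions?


XOR: 100100100000

3 error(s) at position(s): 0, 3, 6


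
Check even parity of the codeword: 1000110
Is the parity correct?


Number of 1s: 3

No, parity error (3 ones)


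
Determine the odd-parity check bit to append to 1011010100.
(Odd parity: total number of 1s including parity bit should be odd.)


Number of 1s in data: 5
Parity bit: 0

0


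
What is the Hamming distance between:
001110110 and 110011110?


XOR: 111101000
Count of 1s: 5

5


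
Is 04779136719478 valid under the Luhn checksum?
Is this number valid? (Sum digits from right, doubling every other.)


Luhn sum = 70
70 mod 10 = 0

Valid (Luhn sum mod 10 = 0)


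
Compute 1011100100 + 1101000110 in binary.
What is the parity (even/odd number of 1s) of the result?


1011100100 = 740
1101000110 = 838
Sum = 1578 = 11000101010
1s count = 5

odd parity (5 ones in 11000101010)


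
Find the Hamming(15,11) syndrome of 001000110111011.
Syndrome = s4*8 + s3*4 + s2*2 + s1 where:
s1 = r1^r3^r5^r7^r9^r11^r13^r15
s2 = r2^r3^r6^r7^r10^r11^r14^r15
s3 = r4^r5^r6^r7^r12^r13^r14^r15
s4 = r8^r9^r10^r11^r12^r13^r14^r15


s1=0, s2=0, s3=0, s4=0

Syndrome = 0 (no error)


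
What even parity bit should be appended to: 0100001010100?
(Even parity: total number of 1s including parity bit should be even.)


Number of 1s in data: 4
Parity bit: 0

0


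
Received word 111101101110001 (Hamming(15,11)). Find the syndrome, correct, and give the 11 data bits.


Syndrome = 2: error at position 2

Data: 10111110001 (corrected bit 2)


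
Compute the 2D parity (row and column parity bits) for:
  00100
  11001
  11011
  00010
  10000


Row parities: 11011
Column parities: 10100

Row P: 11011, Col P: 10100, Corner: 0


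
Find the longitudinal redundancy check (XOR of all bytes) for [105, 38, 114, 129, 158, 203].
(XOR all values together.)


XOR chain: 105 ^ 38 ^ 114 ^ 129 ^ 158 ^ 203 = 233

233


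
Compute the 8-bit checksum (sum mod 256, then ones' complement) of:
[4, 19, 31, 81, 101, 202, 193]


Sum = 631 mod 256 = 119
Complement = 136

136


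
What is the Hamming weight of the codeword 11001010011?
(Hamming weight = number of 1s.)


Counting 1s in 11001010011

6


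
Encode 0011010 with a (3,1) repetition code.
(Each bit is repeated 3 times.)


Each bit -> 3 copies

000000111111000111000


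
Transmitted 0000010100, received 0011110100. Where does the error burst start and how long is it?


XOR: 0011100000

Burst at position 2, length 3


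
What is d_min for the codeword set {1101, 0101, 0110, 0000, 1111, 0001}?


Comparing all pairs, minimum distance: 1
Can detect 0 errors, correct 0 errors

1


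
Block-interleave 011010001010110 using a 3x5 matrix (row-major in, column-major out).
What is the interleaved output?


Matrix:
  01101
  00010
  10110
Read columns: 001100101011100

001100101011100


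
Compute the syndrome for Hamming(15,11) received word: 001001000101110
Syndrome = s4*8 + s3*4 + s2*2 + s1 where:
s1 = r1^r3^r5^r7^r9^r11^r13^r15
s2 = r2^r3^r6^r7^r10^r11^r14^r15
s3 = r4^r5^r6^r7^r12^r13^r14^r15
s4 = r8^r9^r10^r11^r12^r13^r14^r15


s1=0, s2=0, s3=0, s4=0

Syndrome = 0 (no error)


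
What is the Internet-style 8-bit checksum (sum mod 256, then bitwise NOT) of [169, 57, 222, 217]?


Sum = 665 mod 256 = 153
Complement = 102

102


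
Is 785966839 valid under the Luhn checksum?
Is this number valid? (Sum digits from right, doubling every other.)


Luhn sum = 60
60 mod 10 = 0

Valid (Luhn sum mod 10 = 0)


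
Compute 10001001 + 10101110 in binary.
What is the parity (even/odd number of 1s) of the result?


10001001 = 137
10101110 = 174
Sum = 311 = 100110111
1s count = 6

even parity (6 ones in 100110111)


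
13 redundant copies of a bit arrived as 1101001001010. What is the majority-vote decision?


Ones: 6 out of 13
Threshold: 7

0 (6/13 voted 1)


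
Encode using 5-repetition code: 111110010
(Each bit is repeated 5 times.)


Each bit -> 5 copies

111111111111111111111111100000000001111100000


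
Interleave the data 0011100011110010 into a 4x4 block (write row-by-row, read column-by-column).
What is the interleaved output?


Matrix:
  0011
  1000
  1111
  0010
Read columns: 0110001010111010

0110001010111010


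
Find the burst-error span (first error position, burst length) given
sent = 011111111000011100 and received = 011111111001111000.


XOR: 000000000001100100

Burst at position 11, length 5


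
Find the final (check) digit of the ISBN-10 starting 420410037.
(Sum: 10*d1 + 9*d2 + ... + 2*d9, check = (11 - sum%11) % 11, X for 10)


Weighted sum: 115
115 mod 11 = 5

Check digit: 6


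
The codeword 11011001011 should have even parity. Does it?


Number of 1s: 7

No, parity error (7 ones)


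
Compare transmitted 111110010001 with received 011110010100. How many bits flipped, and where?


XOR: 100000000101

3 error(s) at position(s): 0, 9, 11


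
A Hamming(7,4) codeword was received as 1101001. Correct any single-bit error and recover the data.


Syndrome = 0: no error detected

Data: 0001 (no errors)


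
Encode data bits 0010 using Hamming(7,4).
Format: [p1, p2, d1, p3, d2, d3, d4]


Parity bits: p1=0, p2=1, p3=1

0101010


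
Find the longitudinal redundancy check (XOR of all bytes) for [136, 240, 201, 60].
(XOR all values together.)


XOR chain: 136 ^ 240 ^ 201 ^ 60 = 141

141


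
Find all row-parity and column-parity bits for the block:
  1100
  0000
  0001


Row parities: 001
Column parities: 1101

Row P: 001, Col P: 1101, Corner: 1


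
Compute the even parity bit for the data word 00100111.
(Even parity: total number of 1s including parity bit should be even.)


Number of 1s in data: 4
Parity bit: 0

0


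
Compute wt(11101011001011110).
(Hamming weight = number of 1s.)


Counting 1s in 11101011001011110

11


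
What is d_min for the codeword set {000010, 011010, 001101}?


Comparing all pairs, minimum distance: 2
Can detect 1 errors, correct 0 errors

2


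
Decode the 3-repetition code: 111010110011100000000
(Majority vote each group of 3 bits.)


Groups: 111, 010, 110, 011, 100, 000, 000
Majority votes: 1011000

1011000


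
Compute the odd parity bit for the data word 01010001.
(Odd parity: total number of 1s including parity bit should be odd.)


Number of 1s in data: 3
Parity bit: 0

0


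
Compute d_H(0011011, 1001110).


XOR: 1010101
Count of 1s: 4

4


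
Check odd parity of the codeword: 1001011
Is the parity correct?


Number of 1s: 4

No, parity error (4 ones)


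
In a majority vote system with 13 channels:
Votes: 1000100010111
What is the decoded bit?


Ones: 6 out of 13
Threshold: 7

0 (6/13 voted 1)


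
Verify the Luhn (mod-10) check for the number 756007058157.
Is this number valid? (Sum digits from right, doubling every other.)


Luhn sum = 41
41 mod 10 = 1

Invalid (Luhn sum mod 10 = 1)


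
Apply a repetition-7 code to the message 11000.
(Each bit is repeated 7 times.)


Each bit -> 7 copies

11111111111111000000000000000000000


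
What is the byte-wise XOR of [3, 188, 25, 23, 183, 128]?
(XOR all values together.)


XOR chain: 3 ^ 188 ^ 25 ^ 23 ^ 183 ^ 128 = 134

134


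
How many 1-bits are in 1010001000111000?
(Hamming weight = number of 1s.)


Counting 1s in 1010001000111000

6


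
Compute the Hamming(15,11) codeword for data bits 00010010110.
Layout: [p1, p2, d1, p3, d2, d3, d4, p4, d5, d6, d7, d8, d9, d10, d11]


Parity bits: p1=1, p2=1, p3=1, p4=1

110100110010110


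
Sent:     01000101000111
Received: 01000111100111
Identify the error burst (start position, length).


XOR: 00000010100000

Burst at position 6, length 3


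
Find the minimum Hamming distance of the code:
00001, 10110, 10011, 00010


Comparing all pairs, minimum distance: 2
Can detect 1 errors, correct 0 errors

2


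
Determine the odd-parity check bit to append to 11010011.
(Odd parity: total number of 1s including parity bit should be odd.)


Number of 1s in data: 5
Parity bit: 0

0


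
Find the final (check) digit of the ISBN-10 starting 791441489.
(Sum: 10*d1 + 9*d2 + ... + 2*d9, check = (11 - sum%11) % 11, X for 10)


Weighted sum: 274
274 mod 11 = 10

Check digit: 1


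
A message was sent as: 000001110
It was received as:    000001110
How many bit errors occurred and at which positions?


XOR: 000000000

0 errors (received matches sent)


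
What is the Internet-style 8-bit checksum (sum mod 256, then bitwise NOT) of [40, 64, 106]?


Sum = 210 mod 256 = 210
Complement = 45

45


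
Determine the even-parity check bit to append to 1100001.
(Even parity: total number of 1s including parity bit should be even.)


Number of 1s in data: 3
Parity bit: 1

1


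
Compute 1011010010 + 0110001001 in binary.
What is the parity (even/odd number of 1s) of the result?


1011010010 = 722
0110001001 = 393
Sum = 1115 = 10001011011
1s count = 6

even parity (6 ones in 10001011011)


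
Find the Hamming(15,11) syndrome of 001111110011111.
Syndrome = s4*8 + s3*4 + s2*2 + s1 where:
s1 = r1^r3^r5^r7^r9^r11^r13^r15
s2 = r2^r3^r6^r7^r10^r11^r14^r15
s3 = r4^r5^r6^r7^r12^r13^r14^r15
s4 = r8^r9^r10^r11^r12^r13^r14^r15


s1=0, s2=0, s3=0, s4=0

Syndrome = 0 (no error)


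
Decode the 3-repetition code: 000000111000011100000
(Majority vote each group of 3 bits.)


Groups: 000, 000, 111, 000, 011, 100, 000
Majority votes: 0010100

0010100


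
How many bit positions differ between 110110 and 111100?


XOR: 001010
Count of 1s: 2

2


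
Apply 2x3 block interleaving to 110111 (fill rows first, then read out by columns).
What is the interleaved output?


Matrix:
  110
  111
Read columns: 111101

111101


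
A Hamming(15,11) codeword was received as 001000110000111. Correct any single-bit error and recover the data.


Syndrome = 0: no error detected

Data: 10010000111 (no errors)


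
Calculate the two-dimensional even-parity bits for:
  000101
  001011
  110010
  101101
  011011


Row parities: 01100
Column parities: 001010

Row P: 01100, Col P: 001010, Corner: 0


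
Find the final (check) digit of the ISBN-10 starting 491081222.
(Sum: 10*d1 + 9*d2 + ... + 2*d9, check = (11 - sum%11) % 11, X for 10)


Weighted sum: 200
200 mod 11 = 2

Check digit: 9


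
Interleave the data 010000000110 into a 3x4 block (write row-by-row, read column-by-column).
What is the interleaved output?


Matrix:
  0100
  0000
  0110
Read columns: 000101001000

000101001000


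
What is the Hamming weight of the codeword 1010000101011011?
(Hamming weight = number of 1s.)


Counting 1s in 1010000101011011

8


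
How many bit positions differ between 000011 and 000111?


XOR: 000100
Count of 1s: 1

1


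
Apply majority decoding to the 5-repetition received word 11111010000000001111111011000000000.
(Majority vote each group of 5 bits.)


Groups: 11111, 01000, 00000, 01111, 11101, 10000, 00000
Majority votes: 1001100

1001100


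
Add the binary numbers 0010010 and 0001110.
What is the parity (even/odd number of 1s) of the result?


0010010 = 18
0001110 = 14
Sum = 32 = 100000
1s count = 1

odd parity (1 ones in 100000)


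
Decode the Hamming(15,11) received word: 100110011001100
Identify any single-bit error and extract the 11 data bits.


Syndrome = 0: no error detected

Data: 01001001100 (no errors)


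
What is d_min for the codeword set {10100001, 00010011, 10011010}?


Comparing all pairs, minimum distance: 3
Can detect 2 errors, correct 1 errors

3


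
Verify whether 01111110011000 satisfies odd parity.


Number of 1s: 8

No, parity error (8 ones)


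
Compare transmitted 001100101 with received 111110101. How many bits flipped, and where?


XOR: 110010000

3 error(s) at position(s): 0, 1, 4


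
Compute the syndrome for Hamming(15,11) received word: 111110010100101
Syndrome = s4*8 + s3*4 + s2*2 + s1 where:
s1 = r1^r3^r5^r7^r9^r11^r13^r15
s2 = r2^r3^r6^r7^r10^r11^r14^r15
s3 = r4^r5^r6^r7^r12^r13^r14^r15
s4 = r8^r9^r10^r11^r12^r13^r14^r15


s1=1, s2=0, s3=0, s4=0

Syndrome = 1 (error at position 1)


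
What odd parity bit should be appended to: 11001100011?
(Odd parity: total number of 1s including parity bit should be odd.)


Number of 1s in data: 6
Parity bit: 1

1


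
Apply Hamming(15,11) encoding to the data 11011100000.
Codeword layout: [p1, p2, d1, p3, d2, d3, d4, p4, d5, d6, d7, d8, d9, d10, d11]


Parity bits: p1=0, p2=1, p3=0, p4=0

011010101100000


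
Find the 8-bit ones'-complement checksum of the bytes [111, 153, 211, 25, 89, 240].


Sum = 829 mod 256 = 61
Complement = 194

194


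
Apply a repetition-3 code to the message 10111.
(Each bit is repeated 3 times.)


Each bit -> 3 copies

111000111111111


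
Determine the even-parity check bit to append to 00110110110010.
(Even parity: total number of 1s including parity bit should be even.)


Number of 1s in data: 7
Parity bit: 1

1


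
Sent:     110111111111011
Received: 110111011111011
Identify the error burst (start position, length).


XOR: 000000100000000

Burst at position 6, length 1


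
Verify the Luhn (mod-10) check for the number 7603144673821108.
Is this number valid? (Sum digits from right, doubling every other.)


Luhn sum = 62
62 mod 10 = 2

Invalid (Luhn sum mod 10 = 2)


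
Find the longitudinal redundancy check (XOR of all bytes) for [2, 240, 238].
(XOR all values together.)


XOR chain: 2 ^ 240 ^ 238 = 28

28


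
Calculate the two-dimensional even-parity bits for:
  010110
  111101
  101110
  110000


Row parities: 1100
Column parities: 110101

Row P: 1100, Col P: 110101, Corner: 0


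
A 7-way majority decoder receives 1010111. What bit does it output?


Ones: 5 out of 7
Threshold: 4

1 (5/7 voted 1)


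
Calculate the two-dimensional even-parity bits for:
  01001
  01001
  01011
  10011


Row parities: 0011
Column parities: 11000

Row P: 0011, Col P: 11000, Corner: 0


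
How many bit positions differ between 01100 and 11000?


XOR: 10100
Count of 1s: 2

2


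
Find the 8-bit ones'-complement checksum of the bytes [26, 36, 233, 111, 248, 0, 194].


Sum = 848 mod 256 = 80
Complement = 175

175


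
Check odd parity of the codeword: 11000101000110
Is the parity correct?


Number of 1s: 6

No, parity error (6 ones)


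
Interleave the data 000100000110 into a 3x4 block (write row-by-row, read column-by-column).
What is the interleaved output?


Matrix:
  0001
  0000
  0110
Read columns: 000001001100

000001001100


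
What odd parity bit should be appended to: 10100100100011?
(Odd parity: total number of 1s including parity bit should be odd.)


Number of 1s in data: 6
Parity bit: 1

1


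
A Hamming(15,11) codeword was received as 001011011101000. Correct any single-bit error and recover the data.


Syndrome = 7: error at position 7

Data: 11111101000 (corrected bit 7)


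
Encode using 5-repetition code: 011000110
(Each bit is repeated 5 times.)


Each bit -> 5 copies

000001111111111000000000000000111111111100000


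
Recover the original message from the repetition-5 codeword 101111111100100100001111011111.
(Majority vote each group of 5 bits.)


Groups: 10111, 11111, 00100, 10000, 11110, 11111
Majority votes: 110011

110011


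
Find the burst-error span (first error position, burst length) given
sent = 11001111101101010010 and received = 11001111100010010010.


XOR: 00000000001111000000

Burst at position 10, length 4


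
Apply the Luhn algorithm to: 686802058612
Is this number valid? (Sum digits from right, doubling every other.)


Luhn sum = 46
46 mod 10 = 6

Invalid (Luhn sum mod 10 = 6)


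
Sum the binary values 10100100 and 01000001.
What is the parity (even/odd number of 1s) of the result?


10100100 = 164
01000001 = 65
Sum = 229 = 11100101
1s count = 5

odd parity (5 ones in 11100101)


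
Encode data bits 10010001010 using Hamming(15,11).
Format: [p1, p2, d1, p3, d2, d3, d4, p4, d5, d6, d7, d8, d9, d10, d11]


Parity bits: p1=0, p2=1, p3=1, p4=0

011100100001010


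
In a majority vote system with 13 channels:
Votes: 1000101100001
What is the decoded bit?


Ones: 5 out of 13
Threshold: 7

0 (5/13 voted 1)


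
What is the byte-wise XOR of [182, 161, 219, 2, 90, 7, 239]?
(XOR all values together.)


XOR chain: 182 ^ 161 ^ 219 ^ 2 ^ 90 ^ 7 ^ 239 = 124

124


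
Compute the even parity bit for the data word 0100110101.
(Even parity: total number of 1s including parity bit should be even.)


Number of 1s in data: 5
Parity bit: 1

1


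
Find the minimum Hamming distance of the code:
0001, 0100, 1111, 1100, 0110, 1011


Comparing all pairs, minimum distance: 1
Can detect 0 errors, correct 0 errors

1


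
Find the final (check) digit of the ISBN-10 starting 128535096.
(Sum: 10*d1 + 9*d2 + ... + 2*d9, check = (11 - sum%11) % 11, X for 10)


Weighted sum: 209
209 mod 11 = 0

Check digit: 0


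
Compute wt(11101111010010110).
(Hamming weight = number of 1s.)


Counting 1s in 11101111010010110

11


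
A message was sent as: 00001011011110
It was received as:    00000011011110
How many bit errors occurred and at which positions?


XOR: 00001000000000

1 error(s) at position(s): 4


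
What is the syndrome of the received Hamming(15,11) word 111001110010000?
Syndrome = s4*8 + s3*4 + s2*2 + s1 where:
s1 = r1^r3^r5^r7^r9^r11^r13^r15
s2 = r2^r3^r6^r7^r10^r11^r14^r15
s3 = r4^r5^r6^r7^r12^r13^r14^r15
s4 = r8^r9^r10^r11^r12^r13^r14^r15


s1=0, s2=1, s3=0, s4=0

Syndrome = 2 (error at position 2)


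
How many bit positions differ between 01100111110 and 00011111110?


XOR: 01111000000
Count of 1s: 4

4


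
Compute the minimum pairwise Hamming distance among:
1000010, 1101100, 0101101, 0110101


Comparing all pairs, minimum distance: 2
Can detect 1 errors, correct 0 errors

2
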